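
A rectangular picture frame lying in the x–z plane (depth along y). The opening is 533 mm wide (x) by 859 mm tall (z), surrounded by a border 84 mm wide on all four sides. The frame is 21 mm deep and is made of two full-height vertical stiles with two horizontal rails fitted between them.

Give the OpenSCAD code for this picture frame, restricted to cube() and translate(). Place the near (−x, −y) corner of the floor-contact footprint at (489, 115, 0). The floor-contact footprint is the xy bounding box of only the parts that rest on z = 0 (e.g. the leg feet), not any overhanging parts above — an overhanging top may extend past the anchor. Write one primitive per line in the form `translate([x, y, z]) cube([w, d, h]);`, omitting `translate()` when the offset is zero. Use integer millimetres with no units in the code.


translate([489, 115, 0]) cube([84, 21, 1027]);
translate([1106, 115, 0]) cube([84, 21, 1027]);
translate([573, 115, 0]) cube([533, 21, 84]);
translate([573, 115, 943]) cube([533, 21, 84]);


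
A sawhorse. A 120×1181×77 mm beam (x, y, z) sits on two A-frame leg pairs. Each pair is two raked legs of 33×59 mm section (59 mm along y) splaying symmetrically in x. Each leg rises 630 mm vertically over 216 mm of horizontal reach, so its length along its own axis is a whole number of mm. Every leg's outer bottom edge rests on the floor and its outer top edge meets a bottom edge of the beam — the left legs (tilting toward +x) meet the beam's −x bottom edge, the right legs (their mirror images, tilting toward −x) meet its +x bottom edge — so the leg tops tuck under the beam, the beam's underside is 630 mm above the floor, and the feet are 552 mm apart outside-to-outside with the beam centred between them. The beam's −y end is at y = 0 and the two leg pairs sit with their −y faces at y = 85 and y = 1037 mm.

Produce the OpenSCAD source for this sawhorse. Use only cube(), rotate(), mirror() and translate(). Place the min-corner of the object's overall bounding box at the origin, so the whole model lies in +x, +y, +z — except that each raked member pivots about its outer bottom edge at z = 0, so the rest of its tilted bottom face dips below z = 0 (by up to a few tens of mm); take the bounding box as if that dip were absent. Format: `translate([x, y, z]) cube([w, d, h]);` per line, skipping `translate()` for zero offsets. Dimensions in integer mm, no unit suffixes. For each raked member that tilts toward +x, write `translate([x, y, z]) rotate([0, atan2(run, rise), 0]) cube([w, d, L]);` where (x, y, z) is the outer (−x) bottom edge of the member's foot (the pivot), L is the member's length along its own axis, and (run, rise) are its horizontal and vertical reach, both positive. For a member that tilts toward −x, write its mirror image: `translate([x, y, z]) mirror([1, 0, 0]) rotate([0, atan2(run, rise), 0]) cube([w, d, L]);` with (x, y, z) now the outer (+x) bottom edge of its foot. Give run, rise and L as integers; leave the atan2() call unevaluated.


translate([216, 0, 630]) cube([120, 1181, 77]);
translate([0, 85, 0]) rotate([0, atan2(216, 630), 0]) cube([33, 59, 666]);
translate([552, 85, 0]) mirror([1, 0, 0]) rotate([0, atan2(216, 630), 0]) cube([33, 59, 666]);
translate([0, 1037, 0]) rotate([0, atan2(216, 630), 0]) cube([33, 59, 666]);
translate([552, 1037, 0]) mirror([1, 0, 0]) rotate([0, atan2(216, 630), 0]) cube([33, 59, 666]);


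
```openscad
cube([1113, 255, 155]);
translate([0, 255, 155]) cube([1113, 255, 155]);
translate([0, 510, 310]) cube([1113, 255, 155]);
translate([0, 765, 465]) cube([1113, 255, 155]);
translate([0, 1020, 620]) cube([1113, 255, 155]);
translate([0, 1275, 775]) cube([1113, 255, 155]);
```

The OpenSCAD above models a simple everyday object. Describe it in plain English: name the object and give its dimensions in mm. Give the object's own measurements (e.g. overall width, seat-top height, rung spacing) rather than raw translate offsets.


A straight staircase of 6 solid steps. Each step is 1113 mm wide (x), 255 mm deep (y, the going) and 155 mm tall (the rise). The first step rests on the floor; each subsequent step sits one going further in +y and one rise higher in +z, directly behind and above the previous step with no overlap.


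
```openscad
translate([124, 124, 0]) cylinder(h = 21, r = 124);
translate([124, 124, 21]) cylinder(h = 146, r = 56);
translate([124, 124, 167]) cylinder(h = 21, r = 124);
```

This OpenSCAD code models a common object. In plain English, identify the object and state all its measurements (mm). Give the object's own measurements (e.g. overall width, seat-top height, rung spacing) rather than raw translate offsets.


A spool: two coaxial disc flanges of radius 124 mm and thickness 21 mm, joined by a core cylinder of radius 56 mm and height 146 mm. The lower flange rests on z = 0 and the three cylinders share a vertical axis.


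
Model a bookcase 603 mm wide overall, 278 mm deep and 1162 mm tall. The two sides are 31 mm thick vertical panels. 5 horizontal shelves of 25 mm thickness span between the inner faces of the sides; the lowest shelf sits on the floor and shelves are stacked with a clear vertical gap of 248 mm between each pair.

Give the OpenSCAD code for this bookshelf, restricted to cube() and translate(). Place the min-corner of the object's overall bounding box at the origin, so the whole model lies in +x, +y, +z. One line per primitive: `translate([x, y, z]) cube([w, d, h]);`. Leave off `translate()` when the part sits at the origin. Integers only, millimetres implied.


cube([31, 278, 1162]);
translate([572, 0, 0]) cube([31, 278, 1162]);
translate([31, 0, 0]) cube([541, 278, 25]);
translate([31, 0, 273]) cube([541, 278, 25]);
translate([31, 0, 546]) cube([541, 278, 25]);
translate([31, 0, 819]) cube([541, 278, 25]);
translate([31, 0, 1092]) cube([541, 278, 25]);


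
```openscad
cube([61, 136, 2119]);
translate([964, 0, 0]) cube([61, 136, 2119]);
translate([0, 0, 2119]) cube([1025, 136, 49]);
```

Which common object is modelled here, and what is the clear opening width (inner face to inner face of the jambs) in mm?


A door frame. The clear opening width is 903 mm.

Two 2119 mm tall posts with a header on top — a door frame. The left jamb is 61 mm wide at x = 0; the right jamb starts at x = 964. The clear opening is 964 − 61 = 903 mm.


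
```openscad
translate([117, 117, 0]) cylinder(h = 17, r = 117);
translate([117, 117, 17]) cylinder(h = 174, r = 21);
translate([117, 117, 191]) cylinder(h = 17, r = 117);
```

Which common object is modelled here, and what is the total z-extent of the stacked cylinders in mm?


A spool. The overall height is 208 mm.

Three coaxial cylinders, large–small–large — a spool. Two 17 mm flanges and a 174 mm core give 17 + 174 + 17 = 208 mm.


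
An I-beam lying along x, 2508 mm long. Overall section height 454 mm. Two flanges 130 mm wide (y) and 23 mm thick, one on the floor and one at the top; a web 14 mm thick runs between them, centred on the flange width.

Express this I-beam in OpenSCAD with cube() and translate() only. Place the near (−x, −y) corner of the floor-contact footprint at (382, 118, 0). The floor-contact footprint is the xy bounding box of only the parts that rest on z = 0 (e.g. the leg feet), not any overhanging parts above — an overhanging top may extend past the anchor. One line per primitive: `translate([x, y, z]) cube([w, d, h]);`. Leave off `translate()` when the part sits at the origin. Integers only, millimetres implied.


translate([382, 118, 0]) cube([2508, 130, 23]);
translate([382, 176, 23]) cube([2508, 14, 408]);
translate([382, 118, 431]) cube([2508, 130, 23]);


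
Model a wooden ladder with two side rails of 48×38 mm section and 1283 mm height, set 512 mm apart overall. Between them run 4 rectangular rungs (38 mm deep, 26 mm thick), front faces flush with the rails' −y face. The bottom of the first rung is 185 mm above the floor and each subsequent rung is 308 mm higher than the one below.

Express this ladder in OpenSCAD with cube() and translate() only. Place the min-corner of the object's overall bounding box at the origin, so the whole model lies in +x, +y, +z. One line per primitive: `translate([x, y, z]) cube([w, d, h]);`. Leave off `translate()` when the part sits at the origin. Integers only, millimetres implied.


cube([48, 38, 1283]);
translate([464, 0, 0]) cube([48, 38, 1283]);
translate([48, 0, 185]) cube([416, 38, 26]);
translate([48, 0, 493]) cube([416, 38, 26]);
translate([48, 0, 801]) cube([416, 38, 26]);
translate([48, 0, 1109]) cube([416, 38, 26]);


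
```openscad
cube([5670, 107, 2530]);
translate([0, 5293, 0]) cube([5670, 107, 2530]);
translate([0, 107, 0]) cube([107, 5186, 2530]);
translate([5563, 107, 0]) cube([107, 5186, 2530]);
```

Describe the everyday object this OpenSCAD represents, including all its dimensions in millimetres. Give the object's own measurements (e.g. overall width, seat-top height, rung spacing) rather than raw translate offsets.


The wall frame of a small rectangular building: four walls, each 2530 mm tall and 107 mm thick, enclosing a footprint 5670 mm (x) by 5400 mm (y) outside-to-outside, with no floor or roof. The front and back walls (the −y and +y sides) span the full width; the two side walls fit between them.


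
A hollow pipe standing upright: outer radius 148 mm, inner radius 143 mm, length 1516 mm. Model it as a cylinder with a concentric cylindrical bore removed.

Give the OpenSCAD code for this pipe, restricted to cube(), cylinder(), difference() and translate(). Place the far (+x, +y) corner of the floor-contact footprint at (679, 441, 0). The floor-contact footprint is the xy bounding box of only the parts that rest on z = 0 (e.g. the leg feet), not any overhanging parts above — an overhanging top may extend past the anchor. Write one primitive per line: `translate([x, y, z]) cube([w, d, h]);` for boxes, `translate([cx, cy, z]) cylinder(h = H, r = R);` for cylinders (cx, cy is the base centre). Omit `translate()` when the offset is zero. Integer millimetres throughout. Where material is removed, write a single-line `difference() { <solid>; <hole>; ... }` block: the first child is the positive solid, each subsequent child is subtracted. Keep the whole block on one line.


difference() { translate([531, 293, 0]) cylinder(h = 1516, r = 148); translate([531, 293, 0]) cylinder(h = 1516, r = 143); }


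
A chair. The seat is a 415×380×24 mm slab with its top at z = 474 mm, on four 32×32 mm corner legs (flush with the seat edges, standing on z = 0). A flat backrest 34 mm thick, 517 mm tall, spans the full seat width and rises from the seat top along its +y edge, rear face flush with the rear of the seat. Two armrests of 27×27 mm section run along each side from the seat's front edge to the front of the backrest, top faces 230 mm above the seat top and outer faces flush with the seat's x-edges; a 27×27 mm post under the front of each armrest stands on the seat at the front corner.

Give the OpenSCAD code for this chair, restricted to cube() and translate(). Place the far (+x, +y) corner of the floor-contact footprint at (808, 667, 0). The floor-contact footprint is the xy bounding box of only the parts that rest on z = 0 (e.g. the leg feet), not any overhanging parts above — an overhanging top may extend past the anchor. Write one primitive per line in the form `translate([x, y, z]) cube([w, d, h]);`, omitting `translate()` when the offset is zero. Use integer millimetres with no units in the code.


translate([393, 287, 450]) cube([415, 380, 24]);
translate([393, 287, 0]) cube([32, 32, 450]);
translate([776, 287, 0]) cube([32, 32, 450]);
translate([393, 635, 0]) cube([32, 32, 450]);
translate([776, 635, 0]) cube([32, 32, 450]);
translate([393, 633, 474]) cube([415, 34, 517]);
translate([393, 287, 677]) cube([27, 346, 27]);
translate([781, 287, 677]) cube([27, 346, 27]);
translate([393, 287, 474]) cube([27, 27, 203]);
translate([781, 287, 474]) cube([27, 27, 203]);


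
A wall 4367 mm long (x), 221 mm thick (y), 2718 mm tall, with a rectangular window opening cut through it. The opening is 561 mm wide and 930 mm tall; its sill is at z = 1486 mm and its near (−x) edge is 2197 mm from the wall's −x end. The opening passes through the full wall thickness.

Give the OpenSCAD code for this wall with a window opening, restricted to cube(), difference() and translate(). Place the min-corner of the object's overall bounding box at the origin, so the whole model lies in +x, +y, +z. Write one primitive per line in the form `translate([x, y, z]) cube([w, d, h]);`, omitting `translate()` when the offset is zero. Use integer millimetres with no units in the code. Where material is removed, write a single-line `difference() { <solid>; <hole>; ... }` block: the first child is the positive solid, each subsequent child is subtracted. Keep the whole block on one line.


difference() { cube([4367, 221, 2718]); translate([2197, 0, 1486]) cube([561, 221, 930]); }


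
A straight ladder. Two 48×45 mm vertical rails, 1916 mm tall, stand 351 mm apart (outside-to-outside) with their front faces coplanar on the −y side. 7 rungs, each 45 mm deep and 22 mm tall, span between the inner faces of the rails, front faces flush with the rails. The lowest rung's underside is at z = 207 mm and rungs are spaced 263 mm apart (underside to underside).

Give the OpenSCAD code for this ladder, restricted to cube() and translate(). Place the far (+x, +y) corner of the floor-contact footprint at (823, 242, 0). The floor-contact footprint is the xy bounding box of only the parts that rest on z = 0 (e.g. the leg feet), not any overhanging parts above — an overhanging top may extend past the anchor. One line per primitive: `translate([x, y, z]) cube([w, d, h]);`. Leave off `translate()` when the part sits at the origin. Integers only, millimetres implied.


translate([472, 197, 0]) cube([48, 45, 1916]);
translate([775, 197, 0]) cube([48, 45, 1916]);
translate([520, 197, 207]) cube([255, 45, 22]);
translate([520, 197, 470]) cube([255, 45, 22]);
translate([520, 197, 733]) cube([255, 45, 22]);
translate([520, 197, 996]) cube([255, 45, 22]);
translate([520, 197, 1259]) cube([255, 45, 22]);
translate([520, 197, 1522]) cube([255, 45, 22]);
translate([520, 197, 1785]) cube([255, 45, 22]);


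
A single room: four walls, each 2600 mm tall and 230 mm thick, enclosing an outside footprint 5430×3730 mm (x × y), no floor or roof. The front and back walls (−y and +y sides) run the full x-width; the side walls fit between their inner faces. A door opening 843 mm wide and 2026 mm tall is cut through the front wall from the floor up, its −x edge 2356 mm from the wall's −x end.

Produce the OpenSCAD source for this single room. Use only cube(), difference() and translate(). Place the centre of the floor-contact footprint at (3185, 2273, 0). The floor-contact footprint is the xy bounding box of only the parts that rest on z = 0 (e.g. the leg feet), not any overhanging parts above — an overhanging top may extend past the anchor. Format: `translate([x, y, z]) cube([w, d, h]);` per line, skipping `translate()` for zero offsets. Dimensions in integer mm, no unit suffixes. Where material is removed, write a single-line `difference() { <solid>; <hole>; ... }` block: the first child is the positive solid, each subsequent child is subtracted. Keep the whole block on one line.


difference() { translate([470, 408, 0]) cube([5430, 230, 2600]); translate([2826, 408, 0]) cube([843, 230, 2026]); }
translate([470, 3908, 0]) cube([5430, 230, 2600]);
translate([470, 638, 0]) cube([230, 3270, 2600]);
translate([5670, 638, 0]) cube([230, 3270, 2600]);


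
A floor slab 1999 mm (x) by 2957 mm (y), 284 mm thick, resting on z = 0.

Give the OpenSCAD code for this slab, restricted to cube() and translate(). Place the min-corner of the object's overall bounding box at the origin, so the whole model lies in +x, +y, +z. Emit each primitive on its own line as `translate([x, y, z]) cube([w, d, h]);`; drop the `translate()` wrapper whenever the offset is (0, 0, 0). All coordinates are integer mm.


cube([1999, 2957, 284]);


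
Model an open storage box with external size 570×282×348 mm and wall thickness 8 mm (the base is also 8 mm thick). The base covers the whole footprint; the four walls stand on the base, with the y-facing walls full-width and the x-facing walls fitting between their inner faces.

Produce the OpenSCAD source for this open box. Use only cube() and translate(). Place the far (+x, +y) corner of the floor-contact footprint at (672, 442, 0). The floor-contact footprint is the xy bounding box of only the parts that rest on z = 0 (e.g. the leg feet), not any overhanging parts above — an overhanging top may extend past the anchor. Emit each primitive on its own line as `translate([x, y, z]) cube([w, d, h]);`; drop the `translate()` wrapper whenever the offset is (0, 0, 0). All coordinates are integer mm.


translate([102, 160, 0]) cube([570, 282, 8]);
translate([102, 160, 8]) cube([570, 8, 340]);
translate([102, 434, 8]) cube([570, 8, 340]);
translate([102, 168, 8]) cube([8, 266, 340]);
translate([664, 168, 8]) cube([8, 266, 340]);


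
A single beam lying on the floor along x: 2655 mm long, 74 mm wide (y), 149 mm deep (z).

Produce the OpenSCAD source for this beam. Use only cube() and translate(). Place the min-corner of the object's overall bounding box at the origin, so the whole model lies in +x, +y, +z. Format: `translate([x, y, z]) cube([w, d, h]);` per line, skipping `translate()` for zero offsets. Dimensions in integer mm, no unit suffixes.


cube([2655, 74, 149]);


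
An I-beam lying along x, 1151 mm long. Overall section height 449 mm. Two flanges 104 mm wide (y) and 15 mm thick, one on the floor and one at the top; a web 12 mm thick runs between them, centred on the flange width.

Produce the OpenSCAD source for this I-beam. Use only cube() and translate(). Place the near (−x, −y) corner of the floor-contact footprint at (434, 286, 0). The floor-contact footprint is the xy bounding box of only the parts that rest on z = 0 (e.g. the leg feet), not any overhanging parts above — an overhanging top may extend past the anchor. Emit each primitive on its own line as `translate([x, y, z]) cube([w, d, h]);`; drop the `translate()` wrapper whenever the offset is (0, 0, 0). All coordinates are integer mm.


translate([434, 286, 0]) cube([1151, 104, 15]);
translate([434, 332, 15]) cube([1151, 12, 419]);
translate([434, 286, 434]) cube([1151, 104, 15]);


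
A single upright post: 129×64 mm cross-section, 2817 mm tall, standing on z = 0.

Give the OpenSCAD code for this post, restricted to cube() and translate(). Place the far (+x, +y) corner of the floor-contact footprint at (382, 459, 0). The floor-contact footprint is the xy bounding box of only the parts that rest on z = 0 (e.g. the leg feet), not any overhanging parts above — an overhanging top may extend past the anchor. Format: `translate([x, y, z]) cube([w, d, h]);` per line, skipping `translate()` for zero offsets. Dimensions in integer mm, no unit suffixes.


translate([253, 395, 0]) cube([129, 64, 2817]);


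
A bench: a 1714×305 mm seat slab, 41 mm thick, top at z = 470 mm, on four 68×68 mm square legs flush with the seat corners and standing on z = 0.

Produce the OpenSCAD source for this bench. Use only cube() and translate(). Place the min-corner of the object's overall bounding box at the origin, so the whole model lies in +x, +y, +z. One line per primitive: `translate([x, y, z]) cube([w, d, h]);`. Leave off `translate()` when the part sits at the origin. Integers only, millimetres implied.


translate([0, 0, 429]) cube([1714, 305, 41]);
cube([68, 68, 429]);
translate([0, 237, 0]) cube([68, 68, 429]);
translate([1646, 0, 0]) cube([68, 68, 429]);
translate([1646, 237, 0]) cube([68, 68, 429]);


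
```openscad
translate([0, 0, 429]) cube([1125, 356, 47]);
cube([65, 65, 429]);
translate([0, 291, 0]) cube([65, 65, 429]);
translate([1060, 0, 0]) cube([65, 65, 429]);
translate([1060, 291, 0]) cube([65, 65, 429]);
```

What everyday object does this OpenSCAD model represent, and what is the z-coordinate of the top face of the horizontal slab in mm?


A bench. The seat-top height is 476 mm.

A long slab on four corner posts — a bench. The slab sits at z = 429 with thickness 47, so the top is 429 + 47 = 476 mm.


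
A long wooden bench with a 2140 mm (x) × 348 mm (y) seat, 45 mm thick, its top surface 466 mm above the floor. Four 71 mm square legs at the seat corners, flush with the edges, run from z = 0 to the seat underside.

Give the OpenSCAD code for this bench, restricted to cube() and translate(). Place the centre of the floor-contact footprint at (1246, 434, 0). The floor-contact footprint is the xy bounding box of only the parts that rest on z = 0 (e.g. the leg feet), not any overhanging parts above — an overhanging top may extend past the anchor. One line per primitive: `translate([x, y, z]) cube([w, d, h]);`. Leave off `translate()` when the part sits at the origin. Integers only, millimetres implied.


translate([176, 260, 421]) cube([2140, 348, 45]);
translate([176, 260, 0]) cube([71, 71, 421]);
translate([176, 537, 0]) cube([71, 71, 421]);
translate([2245, 260, 0]) cube([71, 71, 421]);
translate([2245, 537, 0]) cube([71, 71, 421]);


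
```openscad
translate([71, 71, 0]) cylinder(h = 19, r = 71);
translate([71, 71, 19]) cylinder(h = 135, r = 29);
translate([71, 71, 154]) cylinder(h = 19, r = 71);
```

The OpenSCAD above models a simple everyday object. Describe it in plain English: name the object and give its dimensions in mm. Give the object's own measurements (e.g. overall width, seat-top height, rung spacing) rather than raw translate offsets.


A spool: two coaxial disc flanges of radius 71 mm and thickness 19 mm, joined by a core cylinder of radius 29 mm and height 135 mm. The lower flange rests on z = 0 and the three cylinders share a vertical axis.


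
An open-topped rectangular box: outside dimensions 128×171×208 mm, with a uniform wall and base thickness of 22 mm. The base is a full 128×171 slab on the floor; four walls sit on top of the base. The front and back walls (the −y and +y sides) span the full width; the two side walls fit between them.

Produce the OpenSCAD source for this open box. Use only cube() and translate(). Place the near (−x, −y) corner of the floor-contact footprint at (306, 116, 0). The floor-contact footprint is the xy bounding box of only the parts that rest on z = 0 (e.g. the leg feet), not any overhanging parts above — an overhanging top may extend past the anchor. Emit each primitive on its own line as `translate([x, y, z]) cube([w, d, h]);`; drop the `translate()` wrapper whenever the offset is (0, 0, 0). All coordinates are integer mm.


translate([306, 116, 0]) cube([128, 171, 22]);
translate([306, 116, 22]) cube([128, 22, 186]);
translate([306, 265, 22]) cube([128, 22, 186]);
translate([306, 138, 22]) cube([22, 127, 186]);
translate([412, 138, 22]) cube([22, 127, 186]);


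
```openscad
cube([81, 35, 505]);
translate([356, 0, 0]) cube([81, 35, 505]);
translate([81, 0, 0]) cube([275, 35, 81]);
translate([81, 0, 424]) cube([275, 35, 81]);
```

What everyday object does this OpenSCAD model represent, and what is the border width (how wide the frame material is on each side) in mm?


A picture frame. The border width is 81 mm.

Four thin pieces enclosing a rectangular opening — a picture frame. The two full-height stiles are 505 mm tall; the top rail sits at z = 424 and is 81 mm tall, so the border above the opening is 505 − 424 = 81 mm, matching the stile x-width.


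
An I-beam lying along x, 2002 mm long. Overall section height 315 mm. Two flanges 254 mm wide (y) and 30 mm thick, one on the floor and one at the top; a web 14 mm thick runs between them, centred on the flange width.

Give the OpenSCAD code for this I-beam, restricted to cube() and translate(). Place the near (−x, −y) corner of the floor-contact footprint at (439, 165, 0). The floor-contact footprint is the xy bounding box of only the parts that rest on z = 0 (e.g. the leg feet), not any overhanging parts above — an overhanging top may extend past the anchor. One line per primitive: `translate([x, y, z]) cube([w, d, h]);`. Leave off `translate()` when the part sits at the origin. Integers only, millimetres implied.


translate([439, 165, 0]) cube([2002, 254, 30]);
translate([439, 285, 30]) cube([2002, 14, 255]);
translate([439, 165, 285]) cube([2002, 254, 30]);


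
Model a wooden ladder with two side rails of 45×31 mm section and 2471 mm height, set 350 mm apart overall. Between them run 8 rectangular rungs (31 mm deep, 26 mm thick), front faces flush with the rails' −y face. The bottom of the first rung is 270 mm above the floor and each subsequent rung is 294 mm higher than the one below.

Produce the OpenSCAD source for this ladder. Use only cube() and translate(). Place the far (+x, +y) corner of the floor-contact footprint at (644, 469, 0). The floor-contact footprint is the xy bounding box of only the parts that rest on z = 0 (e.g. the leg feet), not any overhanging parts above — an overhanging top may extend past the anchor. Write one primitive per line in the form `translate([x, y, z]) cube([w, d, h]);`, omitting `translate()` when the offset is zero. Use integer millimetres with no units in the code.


translate([294, 438, 0]) cube([45, 31, 2471]);
translate([599, 438, 0]) cube([45, 31, 2471]);
translate([339, 438, 270]) cube([260, 31, 26]);
translate([339, 438, 564]) cube([260, 31, 26]);
translate([339, 438, 858]) cube([260, 31, 26]);
translate([339, 438, 1152]) cube([260, 31, 26]);
translate([339, 438, 1446]) cube([260, 31, 26]);
translate([339, 438, 1740]) cube([260, 31, 26]);
translate([339, 438, 2034]) cube([260, 31, 26]);
translate([339, 438, 2328]) cube([260, 31, 26]);


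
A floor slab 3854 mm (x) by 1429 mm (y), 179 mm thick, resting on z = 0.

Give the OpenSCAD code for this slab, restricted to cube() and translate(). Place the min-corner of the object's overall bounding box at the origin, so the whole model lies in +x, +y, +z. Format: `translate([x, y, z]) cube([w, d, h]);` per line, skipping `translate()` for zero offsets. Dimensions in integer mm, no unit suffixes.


cube([3854, 1429, 179]);


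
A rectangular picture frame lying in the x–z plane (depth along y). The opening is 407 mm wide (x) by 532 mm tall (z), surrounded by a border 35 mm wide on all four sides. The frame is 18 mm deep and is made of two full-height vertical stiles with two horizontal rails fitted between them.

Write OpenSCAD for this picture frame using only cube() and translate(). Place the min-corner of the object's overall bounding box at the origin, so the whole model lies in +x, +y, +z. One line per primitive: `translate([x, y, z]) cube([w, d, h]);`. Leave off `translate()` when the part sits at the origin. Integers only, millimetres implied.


cube([35, 18, 602]);
translate([442, 0, 0]) cube([35, 18, 602]);
translate([35, 0, 0]) cube([407, 18, 35]);
translate([35, 0, 567]) cube([407, 18, 35]);


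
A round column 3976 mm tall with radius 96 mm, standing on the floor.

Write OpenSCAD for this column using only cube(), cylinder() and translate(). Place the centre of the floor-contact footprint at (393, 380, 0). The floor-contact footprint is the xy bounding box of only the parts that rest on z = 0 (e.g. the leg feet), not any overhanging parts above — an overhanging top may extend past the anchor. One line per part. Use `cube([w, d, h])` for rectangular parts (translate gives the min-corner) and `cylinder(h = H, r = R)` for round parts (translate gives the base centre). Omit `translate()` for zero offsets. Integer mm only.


translate([393, 380, 0]) cylinder(h = 3976, r = 96);


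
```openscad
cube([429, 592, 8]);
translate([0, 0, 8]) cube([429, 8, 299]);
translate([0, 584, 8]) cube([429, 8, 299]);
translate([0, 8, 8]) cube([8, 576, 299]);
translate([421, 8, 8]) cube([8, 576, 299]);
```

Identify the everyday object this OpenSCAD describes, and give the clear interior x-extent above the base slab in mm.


An open box. The internal width is 413 mm.

A 429×592 base slab with four walls standing on it — an open box. The base is 429 mm wide and the walls are 8 mm thick, so the internal width is 429 − 2 × 8 = 413 mm.


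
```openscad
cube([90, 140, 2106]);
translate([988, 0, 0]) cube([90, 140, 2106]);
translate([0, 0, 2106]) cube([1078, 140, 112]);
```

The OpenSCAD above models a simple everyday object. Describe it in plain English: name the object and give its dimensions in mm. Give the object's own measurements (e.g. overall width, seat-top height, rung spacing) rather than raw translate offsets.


A door frame. The clear opening is 898 mm wide and 2106 mm high. Two 90 mm wide jambs, 140 mm deep, stand either side of the opening from the floor to the top of the opening. A 112 mm thick head sits across the top of both jambs, spanning the full outside width of the frame.


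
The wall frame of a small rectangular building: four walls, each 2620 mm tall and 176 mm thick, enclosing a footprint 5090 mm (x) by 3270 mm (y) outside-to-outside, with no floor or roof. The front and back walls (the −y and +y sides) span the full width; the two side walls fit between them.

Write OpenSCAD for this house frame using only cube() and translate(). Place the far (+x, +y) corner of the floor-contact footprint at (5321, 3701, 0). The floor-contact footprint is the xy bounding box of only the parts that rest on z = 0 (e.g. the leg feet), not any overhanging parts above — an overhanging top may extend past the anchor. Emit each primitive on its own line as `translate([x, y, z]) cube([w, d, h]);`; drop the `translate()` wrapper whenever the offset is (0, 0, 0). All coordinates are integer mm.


translate([231, 431, 0]) cube([5090, 176, 2620]);
translate([231, 3525, 0]) cube([5090, 176, 2620]);
translate([231, 607, 0]) cube([176, 2918, 2620]);
translate([5145, 607, 0]) cube([176, 2918, 2620]);


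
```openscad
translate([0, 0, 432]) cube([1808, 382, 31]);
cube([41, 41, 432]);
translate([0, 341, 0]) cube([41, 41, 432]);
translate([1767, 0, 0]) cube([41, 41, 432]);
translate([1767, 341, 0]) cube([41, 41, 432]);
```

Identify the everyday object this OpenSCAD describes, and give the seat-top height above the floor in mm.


A bench. The seat-top height is 463 mm.

A long slab on four corner posts — a bench. The slab sits at z = 432 with thickness 31, so the top is 432 + 31 = 463 mm.


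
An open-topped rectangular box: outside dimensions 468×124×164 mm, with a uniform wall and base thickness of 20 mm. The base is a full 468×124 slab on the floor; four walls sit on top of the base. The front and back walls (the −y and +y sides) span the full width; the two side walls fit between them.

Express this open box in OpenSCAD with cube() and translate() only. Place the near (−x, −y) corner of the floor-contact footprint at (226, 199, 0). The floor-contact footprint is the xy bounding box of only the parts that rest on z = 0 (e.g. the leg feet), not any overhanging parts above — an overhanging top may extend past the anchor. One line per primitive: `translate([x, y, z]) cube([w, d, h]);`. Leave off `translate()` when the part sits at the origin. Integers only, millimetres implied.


translate([226, 199, 0]) cube([468, 124, 20]);
translate([226, 199, 20]) cube([468, 20, 144]);
translate([226, 303, 20]) cube([468, 20, 144]);
translate([226, 219, 20]) cube([20, 84, 144]);
translate([674, 219, 20]) cube([20, 84, 144]);


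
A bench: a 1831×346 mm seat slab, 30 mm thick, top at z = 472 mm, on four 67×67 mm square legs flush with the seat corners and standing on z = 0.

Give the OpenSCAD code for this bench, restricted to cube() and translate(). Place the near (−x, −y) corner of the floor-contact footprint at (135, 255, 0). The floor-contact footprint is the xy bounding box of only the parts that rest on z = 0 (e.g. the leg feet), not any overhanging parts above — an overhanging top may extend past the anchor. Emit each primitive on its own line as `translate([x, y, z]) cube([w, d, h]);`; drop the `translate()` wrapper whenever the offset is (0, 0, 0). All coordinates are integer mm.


translate([135, 255, 442]) cube([1831, 346, 30]);
translate([135, 255, 0]) cube([67, 67, 442]);
translate([135, 534, 0]) cube([67, 67, 442]);
translate([1899, 255, 0]) cube([67, 67, 442]);
translate([1899, 534, 0]) cube([67, 67, 442]);


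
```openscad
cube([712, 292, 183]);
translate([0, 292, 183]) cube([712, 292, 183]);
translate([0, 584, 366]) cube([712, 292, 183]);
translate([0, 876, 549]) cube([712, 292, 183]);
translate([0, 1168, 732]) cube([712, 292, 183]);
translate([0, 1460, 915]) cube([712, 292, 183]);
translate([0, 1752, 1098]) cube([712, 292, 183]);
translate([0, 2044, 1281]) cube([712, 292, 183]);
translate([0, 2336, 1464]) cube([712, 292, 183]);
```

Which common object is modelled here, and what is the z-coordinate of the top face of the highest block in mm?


A staircase. The total rise is 1647 mm.

9 identical blocks, each offset up and back from the previous — a staircase. Each step is 183 mm tall and there are 9 of them, so the total rise is 9 × 183 = 1647 mm.


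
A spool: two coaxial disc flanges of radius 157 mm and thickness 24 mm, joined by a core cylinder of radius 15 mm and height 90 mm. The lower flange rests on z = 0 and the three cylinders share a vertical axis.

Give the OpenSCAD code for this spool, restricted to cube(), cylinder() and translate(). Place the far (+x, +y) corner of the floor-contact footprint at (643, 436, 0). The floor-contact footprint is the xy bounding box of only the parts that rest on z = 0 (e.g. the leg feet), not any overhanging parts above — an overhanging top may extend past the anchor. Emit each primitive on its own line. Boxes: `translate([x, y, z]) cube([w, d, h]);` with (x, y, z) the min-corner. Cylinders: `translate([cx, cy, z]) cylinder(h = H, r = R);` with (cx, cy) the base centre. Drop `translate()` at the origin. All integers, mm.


translate([486, 279, 0]) cylinder(h = 24, r = 157);
translate([486, 279, 24]) cylinder(h = 90, r = 15);
translate([486, 279, 114]) cylinder(h = 24, r = 157);


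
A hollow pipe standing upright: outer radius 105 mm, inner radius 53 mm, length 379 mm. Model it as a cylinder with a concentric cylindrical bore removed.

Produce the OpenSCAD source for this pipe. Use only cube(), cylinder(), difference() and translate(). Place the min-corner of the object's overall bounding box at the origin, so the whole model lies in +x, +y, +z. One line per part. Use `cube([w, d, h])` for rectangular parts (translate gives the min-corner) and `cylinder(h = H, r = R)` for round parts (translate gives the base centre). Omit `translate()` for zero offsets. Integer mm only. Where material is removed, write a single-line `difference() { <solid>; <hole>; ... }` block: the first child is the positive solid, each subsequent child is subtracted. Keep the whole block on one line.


difference() { translate([105, 105, 0]) cylinder(h = 379, r = 105); translate([105, 105, 0]) cylinder(h = 379, r = 53); }


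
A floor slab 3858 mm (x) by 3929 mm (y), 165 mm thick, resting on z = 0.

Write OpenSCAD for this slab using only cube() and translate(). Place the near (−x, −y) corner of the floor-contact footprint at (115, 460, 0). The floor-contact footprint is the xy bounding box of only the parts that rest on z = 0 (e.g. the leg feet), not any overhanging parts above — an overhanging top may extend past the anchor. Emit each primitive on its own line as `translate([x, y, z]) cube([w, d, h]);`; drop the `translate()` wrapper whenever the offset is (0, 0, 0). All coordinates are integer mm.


translate([115, 460, 0]) cube([3858, 3929, 165]);


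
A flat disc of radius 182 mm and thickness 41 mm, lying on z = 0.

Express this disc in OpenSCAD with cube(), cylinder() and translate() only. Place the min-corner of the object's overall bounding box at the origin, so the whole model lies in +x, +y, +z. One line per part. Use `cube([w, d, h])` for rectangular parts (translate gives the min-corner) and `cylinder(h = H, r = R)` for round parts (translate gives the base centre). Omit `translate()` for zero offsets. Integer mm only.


translate([182, 182, 0]) cylinder(h = 41, r = 182);


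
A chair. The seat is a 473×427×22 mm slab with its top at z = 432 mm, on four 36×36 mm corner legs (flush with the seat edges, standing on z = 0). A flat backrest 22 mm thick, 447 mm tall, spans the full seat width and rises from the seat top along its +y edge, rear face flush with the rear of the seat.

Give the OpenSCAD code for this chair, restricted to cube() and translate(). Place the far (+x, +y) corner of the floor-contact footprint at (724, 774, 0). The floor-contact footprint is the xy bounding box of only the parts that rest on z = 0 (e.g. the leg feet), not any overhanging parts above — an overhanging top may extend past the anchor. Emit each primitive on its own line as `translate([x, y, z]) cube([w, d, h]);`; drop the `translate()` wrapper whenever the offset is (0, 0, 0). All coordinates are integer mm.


translate([251, 347, 410]) cube([473, 427, 22]);
translate([251, 347, 0]) cube([36, 36, 410]);
translate([688, 347, 0]) cube([36, 36, 410]);
translate([251, 738, 0]) cube([36, 36, 410]);
translate([688, 738, 0]) cube([36, 36, 410]);
translate([251, 752, 432]) cube([473, 22, 447]);


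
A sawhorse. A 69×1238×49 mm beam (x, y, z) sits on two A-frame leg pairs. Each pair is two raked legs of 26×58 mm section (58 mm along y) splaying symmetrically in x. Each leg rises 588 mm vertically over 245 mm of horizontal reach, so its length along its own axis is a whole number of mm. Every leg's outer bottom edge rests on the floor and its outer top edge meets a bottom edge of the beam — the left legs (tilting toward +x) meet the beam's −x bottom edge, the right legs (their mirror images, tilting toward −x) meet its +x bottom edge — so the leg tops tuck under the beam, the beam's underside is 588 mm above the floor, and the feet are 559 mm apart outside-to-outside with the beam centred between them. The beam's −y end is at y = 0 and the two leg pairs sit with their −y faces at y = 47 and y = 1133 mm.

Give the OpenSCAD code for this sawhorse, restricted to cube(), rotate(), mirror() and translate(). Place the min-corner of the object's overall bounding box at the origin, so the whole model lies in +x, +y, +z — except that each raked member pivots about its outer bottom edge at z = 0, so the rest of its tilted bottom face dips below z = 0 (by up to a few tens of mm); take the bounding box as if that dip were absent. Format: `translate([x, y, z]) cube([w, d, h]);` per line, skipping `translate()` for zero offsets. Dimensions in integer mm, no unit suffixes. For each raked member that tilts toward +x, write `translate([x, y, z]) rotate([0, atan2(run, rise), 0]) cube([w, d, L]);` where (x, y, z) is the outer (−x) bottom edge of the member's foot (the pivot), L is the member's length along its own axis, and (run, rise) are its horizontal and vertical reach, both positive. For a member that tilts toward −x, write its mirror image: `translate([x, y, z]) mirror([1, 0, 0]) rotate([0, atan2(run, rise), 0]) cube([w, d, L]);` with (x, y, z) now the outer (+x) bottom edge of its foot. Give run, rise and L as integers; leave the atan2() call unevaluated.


// leg length = √(245² + 588²) = 637
// right-leg outer foot x = 2·245 + 69 = 559
// beam min-corner = (245, 0, 588)
translate([245, 0, 588]) cube([69, 1238, 49]);
translate([0, 47, 0]) rotate([0, atan2(245, 588), 0]) cube([26, 58, 637]);
translate([559, 47, 0]) mirror([1, 0, 0]) rotate([0, atan2(245, 588), 0]) cube([26, 58, 637]);
translate([0, 1133, 0]) rotate([0, atan2(245, 588), 0]) cube([26, 58, 637]);
translate([559, 1133, 0]) mirror([1, 0, 0]) rotate([0, atan2(245, 588), 0]) cube([26, 58, 637]);


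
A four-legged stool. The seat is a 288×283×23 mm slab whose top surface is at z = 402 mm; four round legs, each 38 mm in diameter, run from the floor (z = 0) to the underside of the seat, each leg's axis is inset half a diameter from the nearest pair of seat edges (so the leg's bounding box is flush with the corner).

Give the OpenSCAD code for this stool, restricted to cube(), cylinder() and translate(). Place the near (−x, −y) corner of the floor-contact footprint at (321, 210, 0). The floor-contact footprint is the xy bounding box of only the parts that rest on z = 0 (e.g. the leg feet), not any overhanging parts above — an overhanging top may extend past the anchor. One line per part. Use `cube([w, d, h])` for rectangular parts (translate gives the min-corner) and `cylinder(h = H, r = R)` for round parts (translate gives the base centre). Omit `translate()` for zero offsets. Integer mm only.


translate([321, 210, 379]) cube([288, 283, 23]);
translate([340, 229, 0]) cylinder(h = 379, r = 19);
translate([590, 229, 0]) cylinder(h = 379, r = 19);
translate([340, 474, 0]) cylinder(h = 379, r = 19);
translate([590, 474, 0]) cylinder(h = 379, r = 19);
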